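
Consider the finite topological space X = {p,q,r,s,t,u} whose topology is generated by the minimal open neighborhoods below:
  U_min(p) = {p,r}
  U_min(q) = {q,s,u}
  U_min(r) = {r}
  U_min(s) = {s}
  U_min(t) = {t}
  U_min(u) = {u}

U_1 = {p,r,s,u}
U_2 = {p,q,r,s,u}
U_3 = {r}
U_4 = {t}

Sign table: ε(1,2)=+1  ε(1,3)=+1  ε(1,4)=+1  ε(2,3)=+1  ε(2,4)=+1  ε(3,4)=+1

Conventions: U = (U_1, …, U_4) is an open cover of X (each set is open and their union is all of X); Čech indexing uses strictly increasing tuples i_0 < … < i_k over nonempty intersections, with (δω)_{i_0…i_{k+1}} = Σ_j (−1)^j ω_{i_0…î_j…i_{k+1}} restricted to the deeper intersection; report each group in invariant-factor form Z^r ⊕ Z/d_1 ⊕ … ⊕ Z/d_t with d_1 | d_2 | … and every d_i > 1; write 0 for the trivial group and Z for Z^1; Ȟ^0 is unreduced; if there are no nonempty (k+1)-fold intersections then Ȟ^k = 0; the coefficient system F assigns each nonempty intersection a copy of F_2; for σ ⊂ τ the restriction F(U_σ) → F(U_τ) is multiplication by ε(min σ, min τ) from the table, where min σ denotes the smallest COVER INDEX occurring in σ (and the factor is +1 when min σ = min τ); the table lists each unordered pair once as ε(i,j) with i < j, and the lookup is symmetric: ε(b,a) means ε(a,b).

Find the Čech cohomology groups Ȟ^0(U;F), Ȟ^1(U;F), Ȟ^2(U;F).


Ȟ^0 = Z/2 ⊕ Z/2; Ȟ^1 = 0; Ȟ^2 = 0

intersection data:
  U12={p,r,s,u} U13={r} U23={r}
  U123={r}
C dims 4,3,1; δ0: rk_F2 2; δ1: rk_F2 1
Ȟ^0 = (4 − 2) − 0 = 2, so Ȟ^0 ≅ Z/2 ⊕ Z/2
Ȟ^1 = (3 − 1) − 2 = 0, so Ȟ^1 ≅ 0
Ȟ^2 = (1 − 0) − 1 = 0, so Ȟ^2 ≅ 0


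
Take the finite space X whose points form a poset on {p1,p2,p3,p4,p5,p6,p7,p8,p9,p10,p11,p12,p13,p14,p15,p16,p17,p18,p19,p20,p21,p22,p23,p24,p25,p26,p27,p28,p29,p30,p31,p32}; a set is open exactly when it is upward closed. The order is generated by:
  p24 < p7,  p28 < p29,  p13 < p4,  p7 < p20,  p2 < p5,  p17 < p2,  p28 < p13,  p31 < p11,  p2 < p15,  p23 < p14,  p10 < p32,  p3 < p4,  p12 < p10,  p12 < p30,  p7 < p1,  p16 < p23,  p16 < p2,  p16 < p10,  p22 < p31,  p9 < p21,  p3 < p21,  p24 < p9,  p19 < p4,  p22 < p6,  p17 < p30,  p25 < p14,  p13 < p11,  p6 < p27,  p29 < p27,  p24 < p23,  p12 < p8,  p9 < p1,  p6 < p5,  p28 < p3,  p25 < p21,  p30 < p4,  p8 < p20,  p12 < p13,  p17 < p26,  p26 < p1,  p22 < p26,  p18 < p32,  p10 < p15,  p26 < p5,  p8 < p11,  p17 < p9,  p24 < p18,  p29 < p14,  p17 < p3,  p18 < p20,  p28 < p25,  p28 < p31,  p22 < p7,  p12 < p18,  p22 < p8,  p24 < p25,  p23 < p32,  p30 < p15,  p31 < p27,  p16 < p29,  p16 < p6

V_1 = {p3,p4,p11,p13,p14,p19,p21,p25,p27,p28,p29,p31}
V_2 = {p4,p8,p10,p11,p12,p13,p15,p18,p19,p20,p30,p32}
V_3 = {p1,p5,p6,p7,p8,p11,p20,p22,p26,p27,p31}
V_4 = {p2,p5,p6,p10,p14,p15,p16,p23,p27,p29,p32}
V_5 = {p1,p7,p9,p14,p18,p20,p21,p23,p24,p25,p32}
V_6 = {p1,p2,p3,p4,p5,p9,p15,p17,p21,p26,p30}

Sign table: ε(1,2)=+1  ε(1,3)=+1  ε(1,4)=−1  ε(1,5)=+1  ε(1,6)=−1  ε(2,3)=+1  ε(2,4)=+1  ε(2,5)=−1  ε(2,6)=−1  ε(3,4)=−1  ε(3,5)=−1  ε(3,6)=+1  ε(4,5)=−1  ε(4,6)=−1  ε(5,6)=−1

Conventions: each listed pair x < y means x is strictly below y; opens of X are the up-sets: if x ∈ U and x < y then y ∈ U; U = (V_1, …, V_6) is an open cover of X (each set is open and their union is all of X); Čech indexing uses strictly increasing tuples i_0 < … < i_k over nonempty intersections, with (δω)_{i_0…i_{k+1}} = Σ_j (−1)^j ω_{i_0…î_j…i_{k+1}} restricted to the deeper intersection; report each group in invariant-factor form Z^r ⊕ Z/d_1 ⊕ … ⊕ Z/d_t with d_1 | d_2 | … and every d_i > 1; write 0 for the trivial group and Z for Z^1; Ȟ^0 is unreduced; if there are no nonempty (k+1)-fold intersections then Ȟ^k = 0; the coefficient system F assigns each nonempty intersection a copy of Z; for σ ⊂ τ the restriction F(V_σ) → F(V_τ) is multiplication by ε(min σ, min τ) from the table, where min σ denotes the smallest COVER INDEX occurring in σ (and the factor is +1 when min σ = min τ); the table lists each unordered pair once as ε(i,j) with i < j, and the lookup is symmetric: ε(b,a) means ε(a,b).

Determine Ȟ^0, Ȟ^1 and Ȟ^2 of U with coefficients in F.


nerve of the cover:
  V12={p4,p11,p13,p19} V13={p11,p27,p31} V14={p14,p27,p29} V15={p14,p21,p25} V16={p3,p4,p21} V23={p8,p11,p20} V24={p10,p15,p32} V25={p18,p20,p32} V26={p4,p15,p30} V34={p5,p6,p27} V35={p1,p7,p20} V36={p1,p5,p26} V45={p14,p23,p32} V46={p2,p5,p15} V56={p1,p9,p21}
  V123={p11} V126={p4} V134={p27} V145={p14} V156={p21} V235={p20} V245={p32} V246={p15} V346={p5} V356={p1}
C dims 6,15,10; δ0: rk 6, SNF 1^5·2; δ1: rk 9, SNF 1^9
Ȟ^0 = (6 − 6) − 0 = 0, so Ȟ^0 ≅ 0
Ȟ^1 = (15 − 9) − 6 = 0 plus torsion [2], so Ȟ^1 ≅ Z/2
Ȟ^2 = (10 − 0) − 9 = 1, so Ȟ^2 ≅ Z

Ȟ^0 ≅ 0, Ȟ^1 ≅ Z/2, Ȟ^2 ≅ Z


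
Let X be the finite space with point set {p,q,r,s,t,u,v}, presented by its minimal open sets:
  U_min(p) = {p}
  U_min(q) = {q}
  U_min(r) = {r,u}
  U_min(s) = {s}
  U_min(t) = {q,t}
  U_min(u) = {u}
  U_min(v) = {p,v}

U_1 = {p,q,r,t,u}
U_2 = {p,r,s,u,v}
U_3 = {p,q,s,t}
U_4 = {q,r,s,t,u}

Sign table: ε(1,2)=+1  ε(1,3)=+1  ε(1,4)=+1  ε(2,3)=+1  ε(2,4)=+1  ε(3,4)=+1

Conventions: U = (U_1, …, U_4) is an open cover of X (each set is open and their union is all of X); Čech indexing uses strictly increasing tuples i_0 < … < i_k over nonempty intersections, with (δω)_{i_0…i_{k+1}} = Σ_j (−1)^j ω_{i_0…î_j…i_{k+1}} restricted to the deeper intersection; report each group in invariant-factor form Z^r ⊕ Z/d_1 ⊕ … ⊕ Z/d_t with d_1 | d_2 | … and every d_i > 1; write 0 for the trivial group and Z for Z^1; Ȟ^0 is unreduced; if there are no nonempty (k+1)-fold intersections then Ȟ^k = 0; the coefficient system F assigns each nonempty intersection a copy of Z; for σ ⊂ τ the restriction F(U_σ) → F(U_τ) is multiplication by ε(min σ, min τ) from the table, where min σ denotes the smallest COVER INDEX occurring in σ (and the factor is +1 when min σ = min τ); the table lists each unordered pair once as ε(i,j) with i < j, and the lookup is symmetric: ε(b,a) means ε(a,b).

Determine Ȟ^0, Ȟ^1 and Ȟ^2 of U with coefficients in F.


Ȟ^0 ≅ Z, Ȟ^1 ≅ 0 and Ȟ^2 ≅ Z

nerve of the cover:
  U12={p,r,u} U13={p,q,t} U14={q,r,t,u} U23={p,s} U24={r,s,u} U34={q,s,t}
  U123={p} U124={r,u} U134={q,t} U234={s}
C dims 4,6,4; δ0: rk 3, SNF 1^3; δ1: rk 3, SNF 1^3
Ȟ^0 = (4 − 3) − 0 = 1, so Ȟ^0 ≅ Z
Ȟ^1 = (6 − 3) − 3 = 0, so Ȟ^1 ≅ 0
Ȟ^2 = (4 − 0) − 3 = 1, so Ȟ^2 ≅ Z


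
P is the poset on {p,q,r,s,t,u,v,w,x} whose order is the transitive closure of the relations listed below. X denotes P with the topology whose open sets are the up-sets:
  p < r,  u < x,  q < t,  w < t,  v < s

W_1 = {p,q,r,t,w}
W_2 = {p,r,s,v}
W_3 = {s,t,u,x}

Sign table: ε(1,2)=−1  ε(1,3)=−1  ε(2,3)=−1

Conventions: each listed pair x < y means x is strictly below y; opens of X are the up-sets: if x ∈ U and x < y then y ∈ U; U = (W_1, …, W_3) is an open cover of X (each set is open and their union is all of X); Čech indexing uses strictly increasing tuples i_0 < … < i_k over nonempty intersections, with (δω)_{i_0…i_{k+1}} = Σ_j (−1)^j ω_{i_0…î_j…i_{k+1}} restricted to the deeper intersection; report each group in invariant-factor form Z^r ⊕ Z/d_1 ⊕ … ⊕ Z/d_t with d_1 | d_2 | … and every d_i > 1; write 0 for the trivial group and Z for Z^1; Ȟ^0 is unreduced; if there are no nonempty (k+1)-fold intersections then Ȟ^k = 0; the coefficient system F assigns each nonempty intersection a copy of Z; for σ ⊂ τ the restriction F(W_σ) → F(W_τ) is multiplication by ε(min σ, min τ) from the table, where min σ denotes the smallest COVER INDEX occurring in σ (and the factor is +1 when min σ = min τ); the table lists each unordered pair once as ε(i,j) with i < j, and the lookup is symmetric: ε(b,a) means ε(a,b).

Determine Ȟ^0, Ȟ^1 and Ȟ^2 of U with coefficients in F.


nerve simplices:
  W12={p,r} W13={t} W23={s}
C dims 3,3; δ0: rk 3, SNF 1^2·2
degree 0: 3−3−0 = 0 → Ȟ^0 ≅ 0
degree 1: 3−0−3 = 0 plus torsion [2] → Ȟ^1 ≅ Z/2
degree 2: 0−0−0 = 0 → Ȟ^2 ≅ 0

Ȟ^0 = 0; Ȟ^1 = Z/2; Ȟ^2 = 0


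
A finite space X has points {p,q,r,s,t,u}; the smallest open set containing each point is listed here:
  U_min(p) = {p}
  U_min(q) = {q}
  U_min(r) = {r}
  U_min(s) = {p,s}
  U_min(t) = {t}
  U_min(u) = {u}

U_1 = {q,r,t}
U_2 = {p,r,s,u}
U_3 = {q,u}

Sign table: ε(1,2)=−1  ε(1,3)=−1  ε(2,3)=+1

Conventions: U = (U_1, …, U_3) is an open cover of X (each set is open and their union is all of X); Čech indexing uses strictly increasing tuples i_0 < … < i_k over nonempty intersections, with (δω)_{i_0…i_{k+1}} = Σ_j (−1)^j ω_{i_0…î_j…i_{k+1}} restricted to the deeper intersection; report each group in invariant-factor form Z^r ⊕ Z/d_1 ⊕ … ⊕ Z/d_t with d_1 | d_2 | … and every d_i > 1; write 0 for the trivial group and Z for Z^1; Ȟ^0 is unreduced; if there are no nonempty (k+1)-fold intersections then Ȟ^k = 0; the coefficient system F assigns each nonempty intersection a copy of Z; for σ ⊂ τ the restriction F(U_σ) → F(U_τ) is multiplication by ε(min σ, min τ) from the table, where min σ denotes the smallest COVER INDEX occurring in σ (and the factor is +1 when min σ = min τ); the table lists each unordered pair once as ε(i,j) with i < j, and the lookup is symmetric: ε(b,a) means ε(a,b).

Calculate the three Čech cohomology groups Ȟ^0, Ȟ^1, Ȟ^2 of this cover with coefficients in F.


nerve simplices:
  U12={r} U13={q} U23={u}
C dims 3,3; δ0: rk 2, SNF 1^2
degree 0: 3−2−0 = 1 → Ȟ^0 ≅ Z
degree 1: 3−0−2 = 1 → Ȟ^1 ≅ Z
degree 2: 0−0−0 = 0 → Ȟ^2 ≅ 0

Ȟ^0 = Z; Ȟ^1 = Z; Ȟ^2 = 0


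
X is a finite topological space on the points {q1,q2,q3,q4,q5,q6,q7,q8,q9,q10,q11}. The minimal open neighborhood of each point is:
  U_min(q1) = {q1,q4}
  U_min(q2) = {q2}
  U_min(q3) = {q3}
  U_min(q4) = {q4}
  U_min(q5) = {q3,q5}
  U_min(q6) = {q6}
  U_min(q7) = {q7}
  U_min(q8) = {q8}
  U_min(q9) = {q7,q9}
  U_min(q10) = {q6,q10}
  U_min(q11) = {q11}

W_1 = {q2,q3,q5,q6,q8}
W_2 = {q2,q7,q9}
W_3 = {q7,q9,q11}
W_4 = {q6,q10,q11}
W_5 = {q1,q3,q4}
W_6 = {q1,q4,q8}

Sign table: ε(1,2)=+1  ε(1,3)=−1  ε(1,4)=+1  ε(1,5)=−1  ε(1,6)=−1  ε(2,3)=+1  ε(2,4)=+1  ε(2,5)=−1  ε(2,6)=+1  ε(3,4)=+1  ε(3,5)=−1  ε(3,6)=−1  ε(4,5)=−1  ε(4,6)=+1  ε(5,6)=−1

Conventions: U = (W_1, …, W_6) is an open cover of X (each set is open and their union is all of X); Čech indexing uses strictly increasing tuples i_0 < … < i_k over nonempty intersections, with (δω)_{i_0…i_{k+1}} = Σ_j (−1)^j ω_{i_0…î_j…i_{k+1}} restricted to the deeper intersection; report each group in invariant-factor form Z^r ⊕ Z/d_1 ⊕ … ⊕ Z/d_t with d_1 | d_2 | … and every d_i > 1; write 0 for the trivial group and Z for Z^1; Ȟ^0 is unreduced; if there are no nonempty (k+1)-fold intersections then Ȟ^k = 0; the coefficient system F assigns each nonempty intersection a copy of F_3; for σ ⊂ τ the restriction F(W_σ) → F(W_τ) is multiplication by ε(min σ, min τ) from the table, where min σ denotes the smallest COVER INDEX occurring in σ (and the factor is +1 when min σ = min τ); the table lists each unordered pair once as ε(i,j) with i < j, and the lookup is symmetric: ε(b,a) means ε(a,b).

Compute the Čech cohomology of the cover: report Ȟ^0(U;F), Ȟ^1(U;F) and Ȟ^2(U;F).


nonempty overlaps:
  W12={q2} W14={q6} W15={q3} W16={q8} W23={q7,q9} W34={q11} W56={q1,q4}
C dims 6,7; δ0: rk_F3 6
degree 0: 6−6−0 = 0 → Ȟ^0 ≅ 0
degree 1: 7−0−6 = 1 → Ȟ^1 ≅ Z/3
degree 2: 0−0−0 = 0 → Ȟ^2 ≅ 0

Ȟ^0 = 0,  Ȟ^1 = Z/3,  Ȟ^2 = 0


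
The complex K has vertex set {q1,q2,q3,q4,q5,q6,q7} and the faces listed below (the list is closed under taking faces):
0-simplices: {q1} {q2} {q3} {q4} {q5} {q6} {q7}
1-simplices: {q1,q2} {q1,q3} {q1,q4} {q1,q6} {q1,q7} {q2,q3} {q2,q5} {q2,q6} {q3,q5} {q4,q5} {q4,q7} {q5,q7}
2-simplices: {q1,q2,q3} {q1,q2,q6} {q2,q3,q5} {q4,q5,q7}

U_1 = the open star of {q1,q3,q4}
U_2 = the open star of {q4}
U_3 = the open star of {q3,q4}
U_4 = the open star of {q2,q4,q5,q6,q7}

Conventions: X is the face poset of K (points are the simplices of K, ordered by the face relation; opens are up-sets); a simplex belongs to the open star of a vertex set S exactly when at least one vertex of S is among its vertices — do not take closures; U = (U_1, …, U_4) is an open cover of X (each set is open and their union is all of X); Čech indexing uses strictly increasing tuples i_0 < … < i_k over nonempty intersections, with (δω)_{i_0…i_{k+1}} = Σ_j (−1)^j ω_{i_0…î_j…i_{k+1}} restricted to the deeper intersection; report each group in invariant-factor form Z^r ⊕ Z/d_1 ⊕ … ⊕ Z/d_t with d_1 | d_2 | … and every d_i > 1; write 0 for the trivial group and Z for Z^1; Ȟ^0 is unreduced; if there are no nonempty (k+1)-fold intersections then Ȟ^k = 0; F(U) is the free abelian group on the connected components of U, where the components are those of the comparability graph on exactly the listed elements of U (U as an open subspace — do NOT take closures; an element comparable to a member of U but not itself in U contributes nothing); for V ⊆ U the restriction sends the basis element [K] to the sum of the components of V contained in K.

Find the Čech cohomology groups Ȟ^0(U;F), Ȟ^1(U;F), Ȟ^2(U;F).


nonempty overlaps:
  U1={{q1},{q3},{q4},{q1,q2},{q1,q3},{q1,q4},{q1,q6},{q1,q7},{q2,q3},{q3,q5},{q4,q5},{q4,q7},{q1,q2,q3},{q1,q2,q6},{q2,q3,q5},{q4,q5,q7}} U2={{q4},{q1,q4},{q4,q5},{q4,q7},{q4,q5,q7}} U3={{q3},{q4},{q1,q3},{q1,q4},{q2,q3},{q3,q5},{q4,q5},{q4,q7},{q1,q2,q3},{q2,q3,q5},{q4,q5,q7}} U4={{q2},{q4},{q5},{q6},{q7},{q1,q2},{q1,q4},{q1,q6},{q1,q7},{q2,q3},{q2,q5},{q2,q6},{q3,q5},{q4,q5},{q4,q7},{q5,q7},{q1,q2,q3},{q1,q2,q6},{q2,q3,q5},{q4,q5,q7}}
  U12={{q4},{q1,q4},{q4,q5},{q4,q7},{q4,q5,q7}} U13={{q3},{q4},{q1,q3},{q1,q4},{q2,q3},{q3,q5},{q4,q5},{q4,q7},{q1,q2,q3},{q2,q3,q5},{q4,q5,q7}} U14={{q4},{q1,q2},{q1,q4},{q1,q6},{q1,q7},{q2,q3},{q3,q5},{q4,q5},{q4,q7},{q1,q2,q3},{q1,q2,q6},{q2,q3,q5},{q4,q5,q7}} U23={{q4},{q1,q4},{q4,q5},{q4,q7},{q4,q5,q7}} U24={{q4},{q1,q4},{q4,q5},{q4,q7},{q4,q5,q7}} U34={{q4},{q1,q4},{q2,q3},{q3,q5},{q4,q5},{q4,q7},{q1,q2,q3},{q2,q3,q5},{q4,q5,q7}}
  U123={{q4},{q1,q4},{q4,q5},{q4,q7},{q4,q5,q7}} U124={{q4},{q1,q4},{q4,q5},{q4,q7},{q4,q5,q7}} U134={{q4},{q1,q4},{q2,q3},{q3,q5},{q4,q5},{q4,q7},{q1,q2,q3},{q2,q3,q5},{q4,q5,q7}} U234={{q4},{q1,q4},{q4,q5},{q4,q7},{q4,q5,q7}}
  U1234={{q4},{q1,q4},{q4,q5},{q4,q7},{q4,q5,q7}}
components per intersection:
  U1: {{q1},{q3},{q4},{q1,q2},{q1,q3},{q1,q4},{q1,q6},{q1,q7},{q2,q3},{q3,q5},{q4,q5},{q4,q7},{q1,q2,q3},{q1,q2,q6},{q2,q3,q5},{q4,q5,q7}}
  U2: {{q4},{q1,q4},{q4,q5},{q4,q7},{q4,q5,q7}}
  U3: {{q3},{q1,q3},{q2,q3},{q3,q5},{q1,q2,q3},{q2,q3,q5}} {{q4},{q1,q4},{q4,q5},{q4,q7},{q4,q5,q7}}
  U4: {{q2},{q4},{q5},{q6},{q7},{q1,q2},{q1,q4},{q1,q6},{q1,q7},{q2,q3},{q2,q5},{q2,q6},{q3,q5},{q4,q5},{q4,q7},{q5,q7},{q1,q2,q3},{q1,q2,q6},{q2,q3,q5},{q4,q5,q7}}
  U12: {{q4},{q1,q4},{q4,q5},{q4,q7},{q4,q5,q7}}
  U13: {{q3},{q1,q3},{q2,q3},{q3,q5},{q1,q2,q3},{q2,q3,q5}} {{q4},{q1,q4},{q4,q5},{q4,q7},{q4,q5,q7}}
  U14: {{q4},{q1,q4},{q4,q5},{q4,q7},{q4,q5,q7}} {{q1,q2},{q1,q6},{q2,q3},{q3,q5},{q1,q2,q3},{q1,q2,q6},{q2,q3,q5}} {{q1,q7}}
  U23: {{q4},{q1,q4},{q4,q5},{q4,q7},{q4,q5,q7}}
  U24: {{q4},{q1,q4},{q4,q5},{q4,q7},{q4,q5,q7}}
  U34: {{q4},{q1,q4},{q4,q5},{q4,q7},{q4,q5,q7}} {{q2,q3},{q3,q5},{q1,q2,q3},{q2,q3,q5}}
  U123: {{q4},{q1,q4},{q4,q5},{q4,q7},{q4,q5,q7}}
  U124: {{q4},{q1,q4},{q4,q5},{q4,q7},{q4,q5,q7}}
  U134: {{q4},{q1,q4},{q4,q5},{q4,q7},{q4,q5,q7}} {{q2,q3},{q3,q5},{q1,q2,q3},{q2,q3,q5}}
  U234: {{q4},{q1,q4},{q4,q5},{q4,q7},{q4,q5,q7}}
  U1234: {{q4},{q1,q4},{q4,q5},{q4,q7},{q4,q5,q7}}
C dims 5,10,5,1; δ0: rk 4, SNF 1^4; δ1: rk 4, SNF 1^4; δ2: rk 1, SNF 1^1
degree 0: 5−4−0 = 1 → Ȟ^0 ≅ Z
degree 1: 10−4−4 = 2 → Ȟ^1 ≅ Z^2
degree 2: 5−1−4 = 0 → Ȟ^2 ≅ 0

Ȟ^0(U;F) ≅ Z, Ȟ^1(U;F) ≅ Z^2, Ȟ^2(U;F) ≅ 0


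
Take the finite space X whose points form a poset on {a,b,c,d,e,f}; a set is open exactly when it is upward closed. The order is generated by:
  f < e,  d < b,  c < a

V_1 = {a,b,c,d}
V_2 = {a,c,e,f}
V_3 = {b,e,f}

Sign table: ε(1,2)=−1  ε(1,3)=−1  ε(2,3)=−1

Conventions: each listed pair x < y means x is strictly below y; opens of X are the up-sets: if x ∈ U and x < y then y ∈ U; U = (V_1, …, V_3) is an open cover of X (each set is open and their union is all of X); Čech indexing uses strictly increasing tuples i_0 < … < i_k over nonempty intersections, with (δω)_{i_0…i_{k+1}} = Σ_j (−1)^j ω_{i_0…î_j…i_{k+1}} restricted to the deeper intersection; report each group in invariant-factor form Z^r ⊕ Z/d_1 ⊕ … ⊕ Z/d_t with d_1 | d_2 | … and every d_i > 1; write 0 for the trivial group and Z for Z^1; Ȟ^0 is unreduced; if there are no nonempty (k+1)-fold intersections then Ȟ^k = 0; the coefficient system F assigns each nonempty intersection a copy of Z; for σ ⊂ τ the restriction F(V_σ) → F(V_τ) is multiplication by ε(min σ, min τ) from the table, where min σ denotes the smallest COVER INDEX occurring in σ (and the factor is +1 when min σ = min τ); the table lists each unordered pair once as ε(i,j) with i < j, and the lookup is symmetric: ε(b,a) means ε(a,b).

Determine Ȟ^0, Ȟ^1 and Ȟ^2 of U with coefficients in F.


cover nerve:
  V12={a,c} V13={b} V23={e,f}
C dims 3,3; δ0: rk 3, SNF 1^2·2
Ȟ^0: (3−3)−0=0 ⇒ 0
Ȟ^1: (3−0)−3=0 plus torsion [2] ⇒ Z/2
Ȟ^2: (0−0)−0=0 ⇒ 0

Ȟ^0(U;F) ≅ 0, Ȟ^1(U;F) ≅ Z/2, Ȟ^2(U;F) ≅ 0


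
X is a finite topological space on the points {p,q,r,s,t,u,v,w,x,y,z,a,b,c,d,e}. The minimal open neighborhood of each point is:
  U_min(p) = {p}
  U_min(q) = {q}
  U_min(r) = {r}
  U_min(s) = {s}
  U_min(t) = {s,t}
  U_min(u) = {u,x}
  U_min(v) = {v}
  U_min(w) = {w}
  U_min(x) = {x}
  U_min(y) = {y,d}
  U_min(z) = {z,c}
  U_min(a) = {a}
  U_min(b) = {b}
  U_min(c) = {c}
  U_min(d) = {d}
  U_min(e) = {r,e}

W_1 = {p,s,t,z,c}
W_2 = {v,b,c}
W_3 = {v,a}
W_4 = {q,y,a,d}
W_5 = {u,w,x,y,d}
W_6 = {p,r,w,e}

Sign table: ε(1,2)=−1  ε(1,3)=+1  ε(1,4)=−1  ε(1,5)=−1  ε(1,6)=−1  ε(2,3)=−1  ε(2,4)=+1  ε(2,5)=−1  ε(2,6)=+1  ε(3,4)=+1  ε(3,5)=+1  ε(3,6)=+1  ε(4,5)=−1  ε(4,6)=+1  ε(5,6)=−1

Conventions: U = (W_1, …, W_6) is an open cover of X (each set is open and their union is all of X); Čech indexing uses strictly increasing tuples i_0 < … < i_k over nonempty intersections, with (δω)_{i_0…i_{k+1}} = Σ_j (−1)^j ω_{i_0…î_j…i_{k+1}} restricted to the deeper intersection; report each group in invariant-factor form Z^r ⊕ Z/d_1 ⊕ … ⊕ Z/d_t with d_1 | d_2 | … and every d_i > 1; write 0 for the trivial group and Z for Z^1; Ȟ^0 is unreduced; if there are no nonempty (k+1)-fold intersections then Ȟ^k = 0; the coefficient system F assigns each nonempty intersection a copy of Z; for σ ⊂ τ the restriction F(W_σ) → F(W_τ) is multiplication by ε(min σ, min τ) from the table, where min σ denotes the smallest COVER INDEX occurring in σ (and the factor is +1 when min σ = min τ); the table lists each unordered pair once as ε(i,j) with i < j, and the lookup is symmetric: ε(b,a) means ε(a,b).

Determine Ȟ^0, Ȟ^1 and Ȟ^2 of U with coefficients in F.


Ȟ^0 ≅ 0, Ȟ^1 ≅ Z/2, Ȟ^2 ≅ 0

intersection data:
  W12={c} W16={p} W23={v} W34={a} W45={y,d} W56={w}
C dims 6,6; δ0: rk 6, SNF 1^5·2
Ȟ^0 = (6 − 6) − 0 = 0, so Ȟ^0 ≅ 0
Ȟ^1 = (6 − 0) − 6 = 0 plus torsion [2], so Ȟ^1 ≅ Z/2
Ȟ^2 = (0 − 0) − 0 = 0, so Ȟ^2 ≅ 0


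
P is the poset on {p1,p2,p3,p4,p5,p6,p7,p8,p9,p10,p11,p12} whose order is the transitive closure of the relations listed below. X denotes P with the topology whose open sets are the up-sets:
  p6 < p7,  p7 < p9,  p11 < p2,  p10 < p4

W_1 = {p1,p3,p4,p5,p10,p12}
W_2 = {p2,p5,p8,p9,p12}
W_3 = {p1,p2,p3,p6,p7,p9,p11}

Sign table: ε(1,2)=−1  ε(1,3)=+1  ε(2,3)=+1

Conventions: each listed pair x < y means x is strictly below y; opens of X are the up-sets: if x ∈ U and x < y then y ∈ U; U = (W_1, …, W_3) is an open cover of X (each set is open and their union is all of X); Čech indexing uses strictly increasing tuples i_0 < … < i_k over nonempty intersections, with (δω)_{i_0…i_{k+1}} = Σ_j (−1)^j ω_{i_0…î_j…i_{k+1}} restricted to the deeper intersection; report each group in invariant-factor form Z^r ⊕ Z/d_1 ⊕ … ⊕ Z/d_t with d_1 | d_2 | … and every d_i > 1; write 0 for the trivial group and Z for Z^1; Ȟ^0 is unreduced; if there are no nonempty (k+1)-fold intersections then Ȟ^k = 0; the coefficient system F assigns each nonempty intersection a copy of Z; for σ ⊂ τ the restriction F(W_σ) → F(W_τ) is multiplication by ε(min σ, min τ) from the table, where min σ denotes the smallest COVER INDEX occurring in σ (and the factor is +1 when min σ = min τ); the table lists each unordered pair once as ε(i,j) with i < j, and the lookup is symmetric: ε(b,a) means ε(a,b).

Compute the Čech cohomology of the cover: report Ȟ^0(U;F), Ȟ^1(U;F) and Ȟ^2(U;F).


nonempty intersections:
  W12={p5,p12} W13={p1,p3} W23={p2,p9}
C dims 3,3; δ0: rk 3, SNF 1^2·2
Ȟ^0: (3−3)−0=0 ⇒ 0
Ȟ^1: (3−0)−3=0 plus torsion [2] ⇒ Z/2
Ȟ^2: (0−0)−0=0 ⇒ 0

Ȟ^0 = 0,  Ȟ^1 = Z/2,  Ȟ^2 = 0


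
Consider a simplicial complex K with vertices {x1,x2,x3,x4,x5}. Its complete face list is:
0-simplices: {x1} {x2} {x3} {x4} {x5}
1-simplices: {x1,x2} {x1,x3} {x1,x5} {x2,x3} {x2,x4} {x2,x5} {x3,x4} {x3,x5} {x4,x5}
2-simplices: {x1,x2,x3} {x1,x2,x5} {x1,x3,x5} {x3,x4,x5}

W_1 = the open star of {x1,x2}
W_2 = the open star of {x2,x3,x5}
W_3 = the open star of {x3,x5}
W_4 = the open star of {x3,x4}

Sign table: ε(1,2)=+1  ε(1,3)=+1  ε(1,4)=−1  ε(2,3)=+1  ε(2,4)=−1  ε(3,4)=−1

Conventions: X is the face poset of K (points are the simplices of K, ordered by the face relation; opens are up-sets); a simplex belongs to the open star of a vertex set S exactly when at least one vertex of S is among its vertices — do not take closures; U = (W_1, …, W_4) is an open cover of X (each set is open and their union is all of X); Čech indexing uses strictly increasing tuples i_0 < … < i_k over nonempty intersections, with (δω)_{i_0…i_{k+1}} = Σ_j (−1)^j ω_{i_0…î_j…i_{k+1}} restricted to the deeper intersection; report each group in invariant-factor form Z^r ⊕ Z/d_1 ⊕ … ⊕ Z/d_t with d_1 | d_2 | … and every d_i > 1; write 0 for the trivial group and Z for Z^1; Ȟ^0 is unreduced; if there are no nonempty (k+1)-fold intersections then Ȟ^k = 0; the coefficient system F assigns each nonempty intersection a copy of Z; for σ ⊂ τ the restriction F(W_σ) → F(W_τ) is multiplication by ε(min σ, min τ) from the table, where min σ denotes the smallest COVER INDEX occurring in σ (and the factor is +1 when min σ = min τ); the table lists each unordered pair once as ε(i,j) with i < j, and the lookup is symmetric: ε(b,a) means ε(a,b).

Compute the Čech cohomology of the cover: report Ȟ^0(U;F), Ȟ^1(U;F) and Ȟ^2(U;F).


Ȟ^0 ≅ Z; Ȟ^1 ≅ 0; Ȟ^2 ≅ 0

nonempty intersections:
  W1={{x1},{x2},{x1,x2},{x1,x3},{x1,x5},{x2,x3},{x2,x4},{x2,x5},{x1,x2,x3},{x1,x2,x5},{x1,x3,x5}} W2={{x2},{x3},{x5},{x1,x2},{x1,x3},{x1,x5},{x2,x3},{x2,x4},{x2,x5},{x3,x4},{x3,x5},{x4,x5},{x1,x2,x3},{x1,x2,x5},{x1,x3,x5},{x3,x4,x5}} W3={{x3},{x5},{x1,x3},{x1,x5},{x2,x3},{x2,x5},{x3,x4},{x3,x5},{x4,x5},{x1,x2,x3},{x1,x2,x5},{x1,x3,x5},{x3,x4,x5}} W4={{x3},{x4},{x1,x3},{x2,x3},{x2,x4},{x3,x4},{x3,x5},{x4,x5},{x1,x2,x3},{x1,x3,x5},{x3,x4,x5}}
  W12={{x2},{x1,x2},{x1,x3},{x1,x5},{x2,x3},{x2,x4},{x2,x5},{x1,x2,x3},{x1,x2,x5},{x1,x3,x5}} W13={{x1,x3},{x1,x5},{x2,x3},{x2,x5},{x1,x2,x3},{x1,x2,x5},{x1,x3,x5}} W14={{x1,x3},{x2,x3},{x2,x4},{x1,x2,x3},{x1,x3,x5}} W23={{x3},{x5},{x1,x3},{x1,x5},{x2,x3},{x2,x5},{x3,x4},{x3,x5},{x4,x5},{x1,x2,x3},{x1,x2,x5},{x1,x3,x5},{x3,x4,x5}} W24={{x3},{x1,x3},{x2,x3},{x2,x4},{x3,x4},{x3,x5},{x4,x5},{x1,x2,x3},{x1,x3,x5},{x3,x4,x5}} W34={{x3},{x1,x3},{x2,x3},{x3,x4},{x3,x5},{x4,x5},{x1,x2,x3},{x1,x3,x5},{x3,x4,x5}}
  W123={{x1,x3},{x1,x5},{x2,x3},{x2,x5},{x1,x2,x3},{x1,x2,x5},{x1,x3,x5}} W124={{x1,x3},{x2,x3},{x2,x4},{x1,x2,x3},{x1,x3,x5}} W134={{x1,x3},{x2,x3},{x1,x2,x3},{x1,x3,x5}} W234={{x3},{x1,x3},{x2,x3},{x3,x4},{x3,x5},{x4,x5},{x1,x2,x3},{x1,x3,x5},{x3,x4,x5}}
  W1234={{x1,x3},{x2,x3},{x1,x2,x3},{x1,x3,x5}}
C dims 4,6,4,1; δ0: rk 3, SNF 1^3; δ1: rk 3, SNF 1^3; δ2: rk 1, SNF 1^1
Ȟ^0: (4−3)−0=1 ⇒ Z
Ȟ^1: (6−3)−3=0 ⇒ 0
Ȟ^2: (4−1)−3=0 ⇒ 0


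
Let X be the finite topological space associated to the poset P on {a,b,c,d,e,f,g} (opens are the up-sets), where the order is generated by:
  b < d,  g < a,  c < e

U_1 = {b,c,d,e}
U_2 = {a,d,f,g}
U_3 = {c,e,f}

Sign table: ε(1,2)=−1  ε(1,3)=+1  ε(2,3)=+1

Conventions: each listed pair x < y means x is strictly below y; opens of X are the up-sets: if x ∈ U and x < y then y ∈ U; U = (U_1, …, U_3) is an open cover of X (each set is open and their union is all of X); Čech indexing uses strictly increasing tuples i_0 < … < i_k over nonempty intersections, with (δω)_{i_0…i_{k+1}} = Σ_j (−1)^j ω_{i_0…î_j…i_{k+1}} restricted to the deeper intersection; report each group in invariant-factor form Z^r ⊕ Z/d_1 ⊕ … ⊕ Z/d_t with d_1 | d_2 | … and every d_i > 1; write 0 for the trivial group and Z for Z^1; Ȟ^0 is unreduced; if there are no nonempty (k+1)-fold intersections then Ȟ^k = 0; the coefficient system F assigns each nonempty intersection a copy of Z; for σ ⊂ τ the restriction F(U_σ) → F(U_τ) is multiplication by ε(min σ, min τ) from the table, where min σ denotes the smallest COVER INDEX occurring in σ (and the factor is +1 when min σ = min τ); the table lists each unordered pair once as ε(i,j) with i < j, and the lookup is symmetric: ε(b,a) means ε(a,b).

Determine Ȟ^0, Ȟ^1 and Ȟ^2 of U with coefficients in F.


cover nerve:
  U12={d} U13={c,e} U23={f}
C dims 3,3; δ0: rk 3, SNF 1^2·2
Ȟ^0: (3−3)−0=0 ⇒ 0
Ȟ^1: (3−0)−3=0 plus torsion [2] ⇒ Z/2
Ȟ^2: (0−0)−0=0 ⇒ 0

Ȟ^0(U;F) ≅ 0; Ȟ^1(U;F) ≅ Z/2; Ȟ^2(U;F) ≅ 0


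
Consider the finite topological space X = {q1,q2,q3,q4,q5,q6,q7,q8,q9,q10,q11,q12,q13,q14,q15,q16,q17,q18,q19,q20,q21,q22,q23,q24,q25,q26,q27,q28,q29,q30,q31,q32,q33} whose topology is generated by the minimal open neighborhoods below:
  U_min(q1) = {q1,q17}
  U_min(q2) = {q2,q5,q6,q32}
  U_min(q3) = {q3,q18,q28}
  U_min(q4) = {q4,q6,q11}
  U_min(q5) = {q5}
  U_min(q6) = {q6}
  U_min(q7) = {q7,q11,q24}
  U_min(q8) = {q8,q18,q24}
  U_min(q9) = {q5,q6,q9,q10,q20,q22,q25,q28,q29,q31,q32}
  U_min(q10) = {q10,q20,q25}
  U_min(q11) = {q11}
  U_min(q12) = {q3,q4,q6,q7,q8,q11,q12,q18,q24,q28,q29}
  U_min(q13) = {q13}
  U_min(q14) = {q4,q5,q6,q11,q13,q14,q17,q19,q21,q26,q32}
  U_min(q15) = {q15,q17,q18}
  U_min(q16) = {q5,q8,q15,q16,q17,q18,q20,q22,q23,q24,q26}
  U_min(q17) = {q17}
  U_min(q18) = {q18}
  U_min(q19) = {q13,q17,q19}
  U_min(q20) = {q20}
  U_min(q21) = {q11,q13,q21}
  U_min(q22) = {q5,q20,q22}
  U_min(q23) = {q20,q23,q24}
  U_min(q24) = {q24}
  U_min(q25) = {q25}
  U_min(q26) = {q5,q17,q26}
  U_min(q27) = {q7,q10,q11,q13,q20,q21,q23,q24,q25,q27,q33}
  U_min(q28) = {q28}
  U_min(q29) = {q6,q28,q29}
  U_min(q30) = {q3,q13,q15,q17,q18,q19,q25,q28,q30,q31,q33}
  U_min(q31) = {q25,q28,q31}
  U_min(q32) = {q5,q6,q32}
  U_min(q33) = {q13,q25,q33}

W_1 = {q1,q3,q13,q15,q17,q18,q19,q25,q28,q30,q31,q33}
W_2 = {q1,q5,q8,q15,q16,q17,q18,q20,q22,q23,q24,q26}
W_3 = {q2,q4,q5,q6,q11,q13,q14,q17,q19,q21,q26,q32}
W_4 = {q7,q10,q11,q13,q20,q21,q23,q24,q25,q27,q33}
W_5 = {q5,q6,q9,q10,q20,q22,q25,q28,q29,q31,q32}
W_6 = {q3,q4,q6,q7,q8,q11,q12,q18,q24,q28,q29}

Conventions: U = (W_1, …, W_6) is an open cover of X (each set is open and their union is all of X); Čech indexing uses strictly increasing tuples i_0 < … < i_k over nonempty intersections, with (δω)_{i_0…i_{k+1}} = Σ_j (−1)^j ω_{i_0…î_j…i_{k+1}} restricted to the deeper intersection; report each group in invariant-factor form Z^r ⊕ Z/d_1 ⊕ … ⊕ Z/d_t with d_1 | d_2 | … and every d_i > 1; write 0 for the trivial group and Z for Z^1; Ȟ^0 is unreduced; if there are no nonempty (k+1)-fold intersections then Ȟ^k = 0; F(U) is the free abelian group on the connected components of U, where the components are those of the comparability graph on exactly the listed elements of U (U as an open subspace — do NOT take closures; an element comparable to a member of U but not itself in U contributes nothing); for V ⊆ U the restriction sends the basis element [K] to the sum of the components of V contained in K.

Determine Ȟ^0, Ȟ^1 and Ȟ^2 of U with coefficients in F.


cover nerve:
  W12={q1,q15,q17,q18} W13={q13,q17,q19} W14={q13,q25,q33} W15={q25,q28,q31} W16={q3,q18,q28} W23={q5,q17,q26} W24={q20,q23,q24} W25={q5,q20,q22} W26={q8,q18,q24} W34={q11,q13,q21} W35={q5,q6,q32} W36={q4,q6,q11} W45={q10,q20,q25} W46={q7,q11,q24} W56={q6,q28,q29}
  W123={q17} W126={q18} W134={q13} W145={q25} W156={q28} W235={q5} W245={q20} W246={q24} W346={q11} W356={q6}
components per intersection:
  W1: {q1,q3,q13,q15,q17,q18,q19,q25,q28,q30,q31,q33}
  W2: {q1,q5,q8,q15,q16,q17,q18,q20,q22,q23,q24,q26}
  W3: {q2,q4,q5,q6,q11,q13,q14,q17,q19,q21,q26,q32}
  W4: {q7,q10,q11,q13,q20,q21,q23,q24,q25,q27,q33}
  W5: {q5,q6,q9,q10,q20,q22,q25,q28,q29,q31,q32}
  W6: {q3,q4,q6,q7,q8,q11,q12,q18,q24,q28,q29}
  W12: {q1,q15,q17,q18}
  W13: {q13,q17,q19}
  W14: {q13,q25,q33}
  W15: {q25,q28,q31}
  W16: {q3,q18,q28}
  W23: {q5,q17,q26}
  W24: {q20,q23,q24}
  W25: {q5,q20,q22}
  W26: {q8,q18,q24}
  W34: {q11,q13,q21}
  W35: {q5,q6,q32}
  W36: {q4,q6,q11}
  W45: {q10,q20,q25}
  W46: {q7,q11,q24}
  W56: {q6,q28,q29}
  W123: {q17}
  W126: {q18}
  W134: {q13}
  W145: {q25}
  W156: {q28}
  W235: {q5}
  W245: {q20}
  W246: {q24}
  W346: {q11}
  W356: {q6}
C dims 6,15,10; δ0: rk 5, SNF 1^5; δ1: rk 10, SNF 1^9·2
Ȟ^0: (6−5)−0=1 ⇒ Z
Ȟ^1: (15−10)−5=0 ⇒ 0
Ȟ^2: (10−0)−10=0 plus torsion [2] ⇒ Z/2

Ȟ^0(U;F) ≅ Z, Ȟ^1(U;F) ≅ 0 and Ȟ^2(U;F) ≅ Z/2


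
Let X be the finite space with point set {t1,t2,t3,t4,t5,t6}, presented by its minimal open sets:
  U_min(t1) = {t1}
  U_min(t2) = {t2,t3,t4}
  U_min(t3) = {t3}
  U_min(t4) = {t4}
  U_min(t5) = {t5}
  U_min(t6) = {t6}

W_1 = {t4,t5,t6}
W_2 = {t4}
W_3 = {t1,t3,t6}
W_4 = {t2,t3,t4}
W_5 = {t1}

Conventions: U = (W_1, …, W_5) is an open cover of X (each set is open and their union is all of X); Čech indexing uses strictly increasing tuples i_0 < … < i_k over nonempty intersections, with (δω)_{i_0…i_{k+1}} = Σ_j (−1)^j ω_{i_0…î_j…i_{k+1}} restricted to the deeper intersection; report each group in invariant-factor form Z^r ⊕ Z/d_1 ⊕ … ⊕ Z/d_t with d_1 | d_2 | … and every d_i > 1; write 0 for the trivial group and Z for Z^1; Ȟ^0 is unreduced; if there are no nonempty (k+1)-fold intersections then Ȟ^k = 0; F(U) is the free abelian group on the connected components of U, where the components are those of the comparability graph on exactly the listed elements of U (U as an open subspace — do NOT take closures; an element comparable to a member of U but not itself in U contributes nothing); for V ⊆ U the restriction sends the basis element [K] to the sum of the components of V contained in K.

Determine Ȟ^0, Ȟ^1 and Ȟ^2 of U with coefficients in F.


Ȟ^0(U;F) ≅ Z^4, Ȟ^1(U;F) ≅ 0 and Ȟ^2(U;F) ≅ 0

intersection data:
  W12={t4} W13={t6} W14={t4} W24={t4} W34={t3} W35={t1}
  W124={t4}
components per intersection:
  W1: {t4} {t5} {t6}
  W2: {t4}
  W3: {t1} {t3} {t6}
  W4: {t2,t3,t4}
  W5: {t1}
  W12: {t4}
  W13: {t6}
  W14: {t4}
  W24: {t4}
  W34: {t3}
  W35: {t1}
  W124: {t4}
C dims 9,6,1; δ0: rk 5, SNF 1^5; δ1: rk 1, SNF 1^1
Ȟ^0 = (9 − 5) − 0 = 4, so Ȟ^0 ≅ Z^4
Ȟ^1 = (6 − 1) − 5 = 0, so Ȟ^1 ≅ 0
Ȟ^2 = (1 − 0) − 1 = 0, so Ȟ^2 ≅ 0


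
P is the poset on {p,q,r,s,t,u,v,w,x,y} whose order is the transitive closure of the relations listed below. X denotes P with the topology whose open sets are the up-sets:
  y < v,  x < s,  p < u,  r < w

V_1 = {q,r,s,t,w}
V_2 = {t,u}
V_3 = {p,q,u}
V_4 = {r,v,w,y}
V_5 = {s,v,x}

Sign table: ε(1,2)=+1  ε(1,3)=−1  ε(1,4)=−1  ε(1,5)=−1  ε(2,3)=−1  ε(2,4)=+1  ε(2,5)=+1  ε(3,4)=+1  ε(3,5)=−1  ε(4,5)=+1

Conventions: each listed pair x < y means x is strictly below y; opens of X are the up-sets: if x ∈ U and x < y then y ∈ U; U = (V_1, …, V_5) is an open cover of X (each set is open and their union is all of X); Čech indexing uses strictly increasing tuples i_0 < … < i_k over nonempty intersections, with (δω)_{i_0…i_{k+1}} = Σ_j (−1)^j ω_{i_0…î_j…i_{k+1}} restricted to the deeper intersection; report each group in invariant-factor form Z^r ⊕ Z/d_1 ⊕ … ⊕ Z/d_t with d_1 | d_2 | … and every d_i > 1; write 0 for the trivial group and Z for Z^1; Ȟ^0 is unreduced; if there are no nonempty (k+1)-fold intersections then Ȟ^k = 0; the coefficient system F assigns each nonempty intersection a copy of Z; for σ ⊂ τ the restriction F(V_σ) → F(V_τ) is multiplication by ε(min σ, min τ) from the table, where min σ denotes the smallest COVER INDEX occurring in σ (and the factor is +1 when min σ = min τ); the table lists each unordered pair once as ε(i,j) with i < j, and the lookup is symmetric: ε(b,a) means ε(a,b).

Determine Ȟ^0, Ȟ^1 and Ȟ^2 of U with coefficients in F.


Ȟ^0 ≅ Z, Ȟ^1 ≅ Z^2, Ȟ^2 ≅ 0

cover nerve:
  V12={t} V13={q} V14={r,w} V15={s} V23={u} V45={v}
C dims 5,6; δ0: rk 4, SNF 1^4
Ȟ^0: (5−4)−0=1 ⇒ Z
Ȟ^1: (6−0)−4=2 ⇒ Z^2
Ȟ^2: (0−0)−0=0 ⇒ 0


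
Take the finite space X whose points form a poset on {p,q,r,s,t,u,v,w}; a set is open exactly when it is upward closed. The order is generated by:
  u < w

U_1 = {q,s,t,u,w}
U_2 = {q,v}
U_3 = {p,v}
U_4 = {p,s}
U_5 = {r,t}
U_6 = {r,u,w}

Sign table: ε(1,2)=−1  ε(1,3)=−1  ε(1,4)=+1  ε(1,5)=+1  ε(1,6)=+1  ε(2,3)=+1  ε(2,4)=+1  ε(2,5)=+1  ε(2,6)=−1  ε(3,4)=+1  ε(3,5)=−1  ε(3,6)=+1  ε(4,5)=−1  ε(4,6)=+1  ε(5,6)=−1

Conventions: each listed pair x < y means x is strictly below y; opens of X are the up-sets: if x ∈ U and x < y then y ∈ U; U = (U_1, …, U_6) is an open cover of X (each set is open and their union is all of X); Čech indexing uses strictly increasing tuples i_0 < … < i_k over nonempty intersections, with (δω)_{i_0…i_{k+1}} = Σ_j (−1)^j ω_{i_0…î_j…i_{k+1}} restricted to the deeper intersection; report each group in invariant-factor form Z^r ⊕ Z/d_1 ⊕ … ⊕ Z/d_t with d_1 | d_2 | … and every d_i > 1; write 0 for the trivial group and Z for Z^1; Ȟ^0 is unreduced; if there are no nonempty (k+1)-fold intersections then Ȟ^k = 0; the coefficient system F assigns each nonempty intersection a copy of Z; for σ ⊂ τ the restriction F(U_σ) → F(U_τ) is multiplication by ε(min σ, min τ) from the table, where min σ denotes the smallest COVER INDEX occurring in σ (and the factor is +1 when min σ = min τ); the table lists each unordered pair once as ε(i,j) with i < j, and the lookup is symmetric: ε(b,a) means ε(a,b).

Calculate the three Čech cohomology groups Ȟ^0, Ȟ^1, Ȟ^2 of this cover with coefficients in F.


Ȟ^0(U;F) ≅ 0, Ȟ^1(U;F) ≅ Z ⊕ Z/2, Ȟ^2(U;F) ≅ 0

nerve simplices:
  U12={q} U14={s} U15={t} U16={u,w} U23={v} U34={p} U56={r}
C dims 6,7; δ0: rk 6, SNF 1^5·2
degree 0: 6−6−0 = 0 → Ȟ^0 ≅ 0
degree 1: 7−0−6 = 1 plus torsion [2] → Ȟ^1 ≅ Z ⊕ Z/2
degree 2: 0−0−0 = 0 → Ȟ^2 ≅ 0


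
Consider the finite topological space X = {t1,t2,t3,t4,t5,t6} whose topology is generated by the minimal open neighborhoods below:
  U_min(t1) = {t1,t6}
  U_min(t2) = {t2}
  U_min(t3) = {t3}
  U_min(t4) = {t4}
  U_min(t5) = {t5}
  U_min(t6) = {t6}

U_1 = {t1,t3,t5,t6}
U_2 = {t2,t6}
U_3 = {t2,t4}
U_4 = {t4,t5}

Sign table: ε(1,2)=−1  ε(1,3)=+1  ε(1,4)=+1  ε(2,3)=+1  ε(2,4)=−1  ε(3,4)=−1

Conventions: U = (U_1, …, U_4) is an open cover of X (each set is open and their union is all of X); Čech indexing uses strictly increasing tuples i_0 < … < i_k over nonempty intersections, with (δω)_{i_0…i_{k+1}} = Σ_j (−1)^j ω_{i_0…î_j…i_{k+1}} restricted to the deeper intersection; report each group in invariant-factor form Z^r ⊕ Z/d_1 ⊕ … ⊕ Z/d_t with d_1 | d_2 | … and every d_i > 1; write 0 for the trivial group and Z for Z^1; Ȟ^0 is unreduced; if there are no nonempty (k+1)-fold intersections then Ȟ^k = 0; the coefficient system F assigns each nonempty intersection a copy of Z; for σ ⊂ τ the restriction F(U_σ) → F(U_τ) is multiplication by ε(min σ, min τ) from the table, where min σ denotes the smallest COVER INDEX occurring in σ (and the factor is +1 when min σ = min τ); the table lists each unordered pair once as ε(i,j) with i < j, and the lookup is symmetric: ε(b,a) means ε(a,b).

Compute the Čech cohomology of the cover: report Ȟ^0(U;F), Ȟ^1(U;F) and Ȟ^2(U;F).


nonempty overlaps:
  U12={t6} U14={t5} U23={t2} U34={t4}
C dims 4,4; δ0: rk 3, SNF 1^3
degree 0: 4−3−0 = 1 → Ȟ^0 ≅ Z
degree 1: 4−0−3 = 1 → Ȟ^1 ≅ Z
degree 2: 0−0−0 = 0 → Ȟ^2 ≅ 0

Ȟ^0(U;F) ≅ Z, Ȟ^1(U;F) ≅ Z and Ȟ^2(U;F) ≅ 0


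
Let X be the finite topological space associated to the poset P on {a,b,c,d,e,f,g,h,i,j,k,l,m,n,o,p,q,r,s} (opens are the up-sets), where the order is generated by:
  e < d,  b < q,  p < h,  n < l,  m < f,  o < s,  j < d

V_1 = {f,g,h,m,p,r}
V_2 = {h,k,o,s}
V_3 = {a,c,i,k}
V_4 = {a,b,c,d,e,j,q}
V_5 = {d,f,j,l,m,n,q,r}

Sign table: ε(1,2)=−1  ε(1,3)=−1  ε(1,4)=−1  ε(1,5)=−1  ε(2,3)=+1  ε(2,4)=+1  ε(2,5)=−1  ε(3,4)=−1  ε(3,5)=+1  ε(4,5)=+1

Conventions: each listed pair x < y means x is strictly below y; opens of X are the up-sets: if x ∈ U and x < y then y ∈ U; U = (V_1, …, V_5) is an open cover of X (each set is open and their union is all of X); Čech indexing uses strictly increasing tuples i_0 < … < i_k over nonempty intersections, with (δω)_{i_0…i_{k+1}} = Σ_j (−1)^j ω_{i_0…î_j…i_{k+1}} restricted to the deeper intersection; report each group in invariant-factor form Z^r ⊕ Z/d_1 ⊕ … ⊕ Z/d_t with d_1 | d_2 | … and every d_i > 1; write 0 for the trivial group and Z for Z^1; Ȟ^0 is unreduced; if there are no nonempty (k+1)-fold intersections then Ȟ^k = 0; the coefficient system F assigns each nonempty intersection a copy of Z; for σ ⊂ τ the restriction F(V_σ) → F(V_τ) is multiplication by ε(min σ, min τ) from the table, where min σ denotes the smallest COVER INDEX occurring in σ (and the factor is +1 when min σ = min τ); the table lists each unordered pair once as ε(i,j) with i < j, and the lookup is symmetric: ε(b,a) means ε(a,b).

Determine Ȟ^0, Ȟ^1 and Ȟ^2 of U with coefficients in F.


nonempty overlaps:
  V12={h} V15={f,m,r} V23={k} V34={a,c} V45={d,j,q}
C dims 5,5; δ0: rk 5, SNF 1^4·2
degree 0: 5−5−0 = 0 → Ȟ^0 ≅ 0
degree 1: 5−0−5 = 0 plus torsion [2] → Ȟ^1 ≅ Z/2
degree 2: 0−0−0 = 0 → Ȟ^2 ≅ 0

Ȟ^0 = 0,  Ȟ^1 = Z/2,  Ȟ^2 = 0


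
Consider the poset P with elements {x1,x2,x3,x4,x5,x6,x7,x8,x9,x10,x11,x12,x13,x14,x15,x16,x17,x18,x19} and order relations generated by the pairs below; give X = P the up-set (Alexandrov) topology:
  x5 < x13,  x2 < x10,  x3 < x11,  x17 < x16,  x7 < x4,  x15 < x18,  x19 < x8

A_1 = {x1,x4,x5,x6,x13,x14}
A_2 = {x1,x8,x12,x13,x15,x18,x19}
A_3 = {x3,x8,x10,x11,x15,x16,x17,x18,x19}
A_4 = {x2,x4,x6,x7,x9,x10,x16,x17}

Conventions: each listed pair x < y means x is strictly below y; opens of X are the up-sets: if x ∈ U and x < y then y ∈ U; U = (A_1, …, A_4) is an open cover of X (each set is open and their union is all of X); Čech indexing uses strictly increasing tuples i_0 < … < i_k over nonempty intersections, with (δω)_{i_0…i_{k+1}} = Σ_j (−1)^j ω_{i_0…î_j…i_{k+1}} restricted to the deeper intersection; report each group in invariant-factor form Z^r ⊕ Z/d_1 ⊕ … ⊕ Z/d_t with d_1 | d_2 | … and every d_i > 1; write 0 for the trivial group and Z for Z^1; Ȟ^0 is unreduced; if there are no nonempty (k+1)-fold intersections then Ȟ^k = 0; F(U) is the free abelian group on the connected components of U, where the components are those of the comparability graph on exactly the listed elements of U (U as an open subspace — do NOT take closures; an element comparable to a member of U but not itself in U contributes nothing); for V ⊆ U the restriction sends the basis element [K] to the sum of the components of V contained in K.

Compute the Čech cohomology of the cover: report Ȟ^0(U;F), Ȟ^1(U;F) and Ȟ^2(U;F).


Ȟ^0 = Z^12, Ȟ^1 = 0 and Ȟ^2 = 0

nerve simplices:
  A12={x1,x13} A14={x4,x6} A23={x8,x15,x18,x19} A34={x10,x16,x17}
components per intersection:
  A1: {x1} {x4} {x5,x13} {x6} {x14}
  A2: {x1} {x8,x19} {x12} {x13} {x15,x18}
  A3: {x3,x11} {x8,x19} {x10} {x15,x18} {x16,x17}
  A4: {x2,x10} {x4,x7} {x6} {x9} {x16,x17}
  A12: {x1} {x13}
  A14: {x4} {x6}
  A23: {x8,x19} {x15,x18}
  A34: {x10} {x16,x17}
C dims 20,8; δ0: rk 8, SNF 1^8
degree 0: 20−8−0 = 12 → Ȟ^0 ≅ Z^12
degree 1: 8−0−8 = 0 → Ȟ^1 ≅ 0
degree 2: 0−0−0 = 0 → Ȟ^2 ≅ 0
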